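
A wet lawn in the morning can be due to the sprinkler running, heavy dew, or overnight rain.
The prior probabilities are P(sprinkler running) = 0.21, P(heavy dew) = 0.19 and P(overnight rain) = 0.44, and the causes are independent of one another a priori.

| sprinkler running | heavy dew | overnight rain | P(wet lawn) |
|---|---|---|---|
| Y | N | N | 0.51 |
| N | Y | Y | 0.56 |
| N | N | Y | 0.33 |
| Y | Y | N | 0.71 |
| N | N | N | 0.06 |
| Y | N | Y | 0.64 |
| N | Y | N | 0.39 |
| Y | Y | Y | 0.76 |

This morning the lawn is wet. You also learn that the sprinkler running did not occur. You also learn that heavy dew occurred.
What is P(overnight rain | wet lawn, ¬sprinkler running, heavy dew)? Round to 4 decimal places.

P(overnight rain | wet lawn, ¬sprinkler running, heavy dew) ≈ 0.5301

P(wet lawn | ¬sprinkler running, heavy dew) = 0.39*0.56 + 0.56*0.44 = 0.218400 + 0.246400 = 0.464800
The overnight rain-present share is 0.56*0.44 = 0.246400.
Hence the posterior is 0.246400/0.464800 ≈ 0.5301.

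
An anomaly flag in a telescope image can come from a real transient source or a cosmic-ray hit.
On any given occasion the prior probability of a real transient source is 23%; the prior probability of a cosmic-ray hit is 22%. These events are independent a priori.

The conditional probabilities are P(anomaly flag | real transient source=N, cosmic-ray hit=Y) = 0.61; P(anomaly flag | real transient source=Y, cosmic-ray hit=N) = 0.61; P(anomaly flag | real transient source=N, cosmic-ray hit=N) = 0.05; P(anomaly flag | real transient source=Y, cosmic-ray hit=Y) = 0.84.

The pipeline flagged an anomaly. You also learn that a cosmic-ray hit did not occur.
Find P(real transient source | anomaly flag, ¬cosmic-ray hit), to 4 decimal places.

P(real transient source | anomaly flag, ¬cosmic-ray hit) ≈ 0.7847

Sum P(anomaly flag|·) weighted by the priors over both values of real transient source:
  P(anomaly flag | ¬cosmic-ray hit) = 0.05*0.77 + 0.61*0.23
        = 0.038500 + 0.140300 = 0.178800
Keeping only the real transient source-present terms gives 0.140300, so
  P(real transient source | anomaly flag, ¬cosmic-ray hit) = 0.140300 / 0.178800 ≈ 0.7847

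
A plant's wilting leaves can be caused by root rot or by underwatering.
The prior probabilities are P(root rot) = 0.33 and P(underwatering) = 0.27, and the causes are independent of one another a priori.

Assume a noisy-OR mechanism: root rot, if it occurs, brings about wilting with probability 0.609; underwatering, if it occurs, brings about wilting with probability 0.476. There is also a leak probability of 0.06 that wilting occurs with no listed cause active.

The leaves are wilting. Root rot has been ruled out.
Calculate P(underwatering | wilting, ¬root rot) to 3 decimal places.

Under noisy-OR, P(wilting | causes) = 1 − (1−0.06)·∏(1−qᵢ) over the active causes.
Weight on underwatering=true, given the evidence: 0.50744×0.27 = 0.137009
Normalizer over all consistent configurations: 0.06×0.73 + 0.50744×0.27 = 0.180809
Posterior = 0.137009 / 0.180809 ≈ 0.758

P(underwatering | wilting, ¬root rot) ≈ 0.758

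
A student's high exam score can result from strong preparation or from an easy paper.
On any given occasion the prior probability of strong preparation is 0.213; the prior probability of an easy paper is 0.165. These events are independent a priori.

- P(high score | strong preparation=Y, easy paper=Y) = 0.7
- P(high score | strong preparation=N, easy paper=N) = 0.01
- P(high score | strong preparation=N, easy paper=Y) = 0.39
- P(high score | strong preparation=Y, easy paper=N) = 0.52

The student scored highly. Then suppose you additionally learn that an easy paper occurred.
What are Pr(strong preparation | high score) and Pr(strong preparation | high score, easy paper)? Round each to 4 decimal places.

Pr(strong preparation | high score) ≈ 0.6717; Pr(strong preparation | high score, easy paper) ≈ 0.3270

For the numerator, keep only strong preparation=true terms: 0.092485 + 0.024601 = 0.117086
Denominator P(high score): 0.01·0.787·0.835 + 0.39·0.787·0.165 + 0.52·0.213·0.835 + 0.7·0.213·0.165 = 0.174300
Posterior = 0.117086 / 0.174300 ≈ 0.6717

Now condition on the additional information:
P(high score | easy paper) = 0.39×0.787 + 0.7×0.213 = 0.306930 + 0.149100 = 0.456030
Restricting to configurations with strong preparation present: 0.7×0.213 = 0.149100.
So P(strong preparation | high score, easy paper) = 0.149100/0.456030 ≈ 0.3270.
— easy paper explains away the evidence for strong preparation.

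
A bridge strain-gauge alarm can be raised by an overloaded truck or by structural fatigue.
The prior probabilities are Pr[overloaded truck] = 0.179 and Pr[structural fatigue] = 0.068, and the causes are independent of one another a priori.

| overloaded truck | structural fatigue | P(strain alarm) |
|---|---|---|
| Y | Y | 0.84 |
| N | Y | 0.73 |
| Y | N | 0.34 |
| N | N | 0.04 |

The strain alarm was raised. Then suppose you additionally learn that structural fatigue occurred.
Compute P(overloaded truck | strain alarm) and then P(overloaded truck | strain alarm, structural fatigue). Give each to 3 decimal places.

P(overloaded truck | strain alarm) ≈ 0.484; P(overloaded truck | strain alarm, structural fatigue) ≈ 0.201

P(strain alarm) = 0.04*0.821*0.932 + 0.73*0.821*0.068 + 0.34*0.179*0.932 + 0.84*0.179*0.068 = 0.030607 + 0.040754 + 0.056722 + 0.010224 = 0.138307
Restricting to configurations with overloaded truck present: 0.056722 + 0.010224 = 0.066946.
Hence the posterior is 0.066946/0.138307 ≈ 0.484.

Now also conditioning on structural fatigue=true:
Enumerate both values of overloaded truck and weight by the priors:
  P(strain alarm | structural fatigue) = 0.73·0.821 + 0.84·0.179
        = 0.599330 + 0.150360 = 0.749690
Configurations with overloaded truck contribute 0.150360, so
  P(overloaded truck | strain alarm, structural fatigue) = 0.150360 / 0.749690 ≈ 0.201
Conditioning on structural fatigue lowers the posterior on overloaded truck: the classic explaining-away effect in a common-effect structure.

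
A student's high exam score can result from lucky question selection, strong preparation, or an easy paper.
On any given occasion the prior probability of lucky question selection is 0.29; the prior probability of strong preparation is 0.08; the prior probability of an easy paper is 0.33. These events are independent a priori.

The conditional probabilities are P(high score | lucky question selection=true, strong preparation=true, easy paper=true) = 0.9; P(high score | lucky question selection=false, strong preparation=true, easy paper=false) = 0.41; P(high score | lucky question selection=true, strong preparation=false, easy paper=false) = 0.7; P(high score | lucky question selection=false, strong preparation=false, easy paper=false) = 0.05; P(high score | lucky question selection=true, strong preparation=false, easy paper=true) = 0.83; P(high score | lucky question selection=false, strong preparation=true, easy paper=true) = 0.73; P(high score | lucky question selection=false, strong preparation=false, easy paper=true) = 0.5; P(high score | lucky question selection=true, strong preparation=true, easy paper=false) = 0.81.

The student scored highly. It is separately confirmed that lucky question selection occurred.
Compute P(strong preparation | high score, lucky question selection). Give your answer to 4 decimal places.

By total probability over the 4 (strong preparation, easy paper) configurations:
  P(high score | lucky question selection) = 0.7·0.92·0.67 + 0.83·0.92·0.33 + 0.81·0.08·0.67 + 0.9·0.08·0.33
        = 0.431480 + 0.251988 + 0.043416 + 0.023760 = 0.750644
Keeping only the strong preparation-present terms gives 0.067176, so
  P(strong preparation | high score, lucky question selection) = 0.067176 / 0.750644 ≈ 0.0895

P(strong preparation | high score, lucky question selection) ≈ 0.0895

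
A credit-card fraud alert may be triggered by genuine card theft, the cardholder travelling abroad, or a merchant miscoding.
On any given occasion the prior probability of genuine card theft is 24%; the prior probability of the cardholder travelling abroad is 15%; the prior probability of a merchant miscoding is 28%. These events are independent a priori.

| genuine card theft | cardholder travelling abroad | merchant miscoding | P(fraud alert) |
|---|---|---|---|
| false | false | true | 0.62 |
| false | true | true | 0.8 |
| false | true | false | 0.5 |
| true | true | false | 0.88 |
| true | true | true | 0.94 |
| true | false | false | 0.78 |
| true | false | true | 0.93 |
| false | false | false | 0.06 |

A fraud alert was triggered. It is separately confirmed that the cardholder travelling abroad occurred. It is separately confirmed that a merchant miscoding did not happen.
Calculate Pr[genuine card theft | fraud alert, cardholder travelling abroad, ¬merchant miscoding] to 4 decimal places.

Pr[genuine card theft | fraud alert, cardholder travelling abroad, ¬merchant miscoding] ≈ 0.3572

P(fraud alert | cardholder travelling abroad, ¬merchant miscoding) = 0.5*0.76 + 0.88*0.24 = 0.380000 + 0.211200 = 0.591200
Of this, 0.211200 comes from 0.88*0.24 (the genuine card theft=true cases).
P(genuine card theft | fraud alert, cardholder travelling abroad, ¬merchant miscoding) = 0.211200 / 0.591200 ≈ 0.3572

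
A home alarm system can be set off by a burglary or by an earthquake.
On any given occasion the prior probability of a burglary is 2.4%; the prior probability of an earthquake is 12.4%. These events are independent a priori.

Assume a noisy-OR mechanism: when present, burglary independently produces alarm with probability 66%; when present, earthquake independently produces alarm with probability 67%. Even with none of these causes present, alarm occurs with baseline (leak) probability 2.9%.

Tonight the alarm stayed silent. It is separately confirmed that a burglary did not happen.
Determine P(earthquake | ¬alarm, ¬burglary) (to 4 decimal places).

P(earthquake | ¬alarm, ¬burglary) ≈ 0.0446

Under noisy-OR, P(alarm | causes) = 1 − (1−0.029)·∏(1−qᵢ) over the active causes.
Numerator (weight on configurations with earthquake): 0.32043·0.124 = 0.039733
The normalizing constant is 0.971·0.876 + 0.32043·0.124 = 0.890329
P(earthquake | ¬alarm, ¬burglary) = 0.039733/0.890329 ≈ 0.0446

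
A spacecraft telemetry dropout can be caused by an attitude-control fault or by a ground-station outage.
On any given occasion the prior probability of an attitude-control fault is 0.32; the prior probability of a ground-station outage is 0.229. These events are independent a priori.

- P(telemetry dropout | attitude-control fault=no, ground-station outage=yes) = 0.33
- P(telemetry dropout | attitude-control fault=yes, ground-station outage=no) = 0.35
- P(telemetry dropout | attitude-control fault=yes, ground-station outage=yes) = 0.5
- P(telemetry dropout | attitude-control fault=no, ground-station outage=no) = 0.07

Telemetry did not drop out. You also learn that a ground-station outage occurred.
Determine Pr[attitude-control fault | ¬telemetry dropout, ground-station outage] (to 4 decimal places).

Pr[attitude-control fault | ¬telemetry dropout, ground-station outage] ≈ 0.2599

For the numerator, keep only attitude-control fault=true terms: 0.5*0.32 = 0.160000
Denominator P(¬telemetry dropout | ground-station outage): 0.67*0.68 + 0.5*0.32 = 0.615600
P(attitude-control fault | ¬telemetry dropout, ground-station outage) = 0.160000/0.615600 ≈ 0.2599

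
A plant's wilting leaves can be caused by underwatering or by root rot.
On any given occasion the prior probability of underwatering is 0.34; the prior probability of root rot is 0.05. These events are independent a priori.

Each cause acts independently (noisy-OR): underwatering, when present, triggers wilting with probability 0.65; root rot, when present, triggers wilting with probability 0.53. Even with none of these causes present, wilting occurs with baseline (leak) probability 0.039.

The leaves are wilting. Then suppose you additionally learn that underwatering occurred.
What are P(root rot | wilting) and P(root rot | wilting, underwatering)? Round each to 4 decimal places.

Under noisy-OR, P(wilting | causes) = 1 − (1−0.039)·∏(1−qᵢ) over the active causes.
Numerator (weight on configurations with root rot): 0.018095 + 0.014313 = 0.032408
Normalizer over all consistent configurations: 0.039·0.66·0.95 + 0.54833·0.66·0.05 + 0.66365·0.34·0.95 + 0.841916·0.34·0.05 = 0.271220
Posterior = 0.032408 / 0.271220 ≈ 0.1195

Now also conditioning on underwatering=true:
For the numerator, keep only root rot=true terms: 0.841916·0.05 = 0.042096
The normalizing constant is 0.66365·0.95 + 0.841916·0.05 = 0.672563
Posterior = 0.042096 / 0.672563 ≈ 0.0626
— underwatering explains away the evidence for root rot.

P(root rot | wilting) ≈ 0.1195; P(root rot | wilting, underwatering) ≈ 0.0626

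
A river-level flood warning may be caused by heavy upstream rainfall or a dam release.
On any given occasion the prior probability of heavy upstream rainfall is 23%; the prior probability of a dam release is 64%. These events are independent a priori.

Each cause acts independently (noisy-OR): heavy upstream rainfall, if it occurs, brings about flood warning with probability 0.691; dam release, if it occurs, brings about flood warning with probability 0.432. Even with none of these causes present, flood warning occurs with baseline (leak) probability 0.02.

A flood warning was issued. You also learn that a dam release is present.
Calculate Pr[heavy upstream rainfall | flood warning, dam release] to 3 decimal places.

Under noisy-OR, P(flood warning | causes) = 1 − (1−0.02)·∏(1−qᵢ) over the active causes.
For the numerator, keep only heavy upstream rainfall=true terms: 0.827998×0.23 = 0.190440
The normalizing constant is 0.44336×0.77 + 0.827998×0.23 = 0.531827
P(heavy upstream rainfall | flood warning, dam release) = 0.190440/0.531827 ≈ 0.358

Pr[heavy upstream rainfall | flood warning, dam release] ≈ 0.358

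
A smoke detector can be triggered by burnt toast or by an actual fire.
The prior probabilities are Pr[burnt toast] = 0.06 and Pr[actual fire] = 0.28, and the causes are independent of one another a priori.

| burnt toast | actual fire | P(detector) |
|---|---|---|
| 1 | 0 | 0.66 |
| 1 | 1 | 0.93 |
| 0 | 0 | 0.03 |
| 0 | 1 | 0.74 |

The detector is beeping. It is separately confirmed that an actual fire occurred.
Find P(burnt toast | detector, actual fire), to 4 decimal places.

P(detector | actual fire) = 0.74×0.94 + 0.93×0.06 = 0.695600 + 0.055800 = 0.751400
Restricting to configurations with burnt toast present: 0.93×0.06 = 0.055800.
P(burnt toast | detector, actual fire) = 0.055800 / 0.751400 ≈ 0.0743

P(burnt toast | detector, actual fire) ≈ 0.0743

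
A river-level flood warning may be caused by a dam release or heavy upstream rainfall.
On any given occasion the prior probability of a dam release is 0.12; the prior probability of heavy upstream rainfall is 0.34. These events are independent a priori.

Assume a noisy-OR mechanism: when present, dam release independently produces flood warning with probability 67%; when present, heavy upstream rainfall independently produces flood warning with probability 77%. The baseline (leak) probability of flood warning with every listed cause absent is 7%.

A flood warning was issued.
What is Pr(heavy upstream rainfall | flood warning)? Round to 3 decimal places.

Under noisy-OR, P(flood warning | causes) = 1 − (1−0.07)·∏(1−qᵢ) over the active causes.
Weight on heavy upstream rainfall=true, given the evidence: 0.235201 + 0.037920 = 0.273121
The normalizing constant is 0.07·0.88·0.66 + 0.7861·0.88·0.34 + 0.6931·0.12·0.66 + 0.929413·0.12·0.34 = 0.368671
P(heavy upstream rainfall | flood warning) = 0.273121/0.368671 ≈ 0.741

Pr(heavy upstream rainfall | flood warning) ≈ 0.741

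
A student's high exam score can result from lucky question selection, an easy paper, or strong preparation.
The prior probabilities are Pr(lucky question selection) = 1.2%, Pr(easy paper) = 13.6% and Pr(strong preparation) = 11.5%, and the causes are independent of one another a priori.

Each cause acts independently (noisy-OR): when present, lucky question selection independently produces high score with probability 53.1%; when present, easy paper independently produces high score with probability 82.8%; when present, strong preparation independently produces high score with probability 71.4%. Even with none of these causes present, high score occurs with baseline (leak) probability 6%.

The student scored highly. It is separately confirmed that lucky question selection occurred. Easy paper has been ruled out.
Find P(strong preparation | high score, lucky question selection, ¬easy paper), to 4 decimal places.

P(strong preparation | high score, lucky question selection, ¬easy paper) ≈ 0.1688

Under noisy-OR, P(high score | causes) = 1 − (1−0.06)·∏(1−qᵢ) over the active causes.
P(high score | lucky question selection, ¬easy paper) = 0.55914×0.885 + 0.873914×0.115 = 0.494839 + 0.100500 = 0.595339
The strong preparation-present share is 0.873914×0.115 = 0.100500.
P(strong preparation | high score, lucky question selection, ¬easy paper) = 0.100500 / 0.595339 ≈ 0.1688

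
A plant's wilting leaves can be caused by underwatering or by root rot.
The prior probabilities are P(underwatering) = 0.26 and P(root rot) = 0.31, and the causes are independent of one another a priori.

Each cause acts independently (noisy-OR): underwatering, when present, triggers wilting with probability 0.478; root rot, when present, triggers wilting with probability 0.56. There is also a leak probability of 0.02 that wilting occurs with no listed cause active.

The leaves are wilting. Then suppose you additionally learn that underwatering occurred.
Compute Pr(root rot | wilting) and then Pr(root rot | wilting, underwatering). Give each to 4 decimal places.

Pr(root rot | wilting) ≈ 0.6635; Pr(root rot | wilting, underwatering) ≈ 0.4162

Under noisy-OR, P(wilting | causes) = 1 − (1−0.02)·∏(1−qᵢ) over the active causes.
By total probability over the 4 (underwatering, root rot) configurations:
  P(wilting) = 0.02*0.74*0.69 + 0.5688*0.74*0.31 + 0.48844*0.26*0.69 + 0.774914*0.26*0.31
        = 0.010212 + 0.130483 + 0.087626 + 0.062458 = 0.290779
The terms with root rot present sum to 0.192941, so
  P(root rot | wilting) = 0.192941 / 0.290779 ≈ 0.6635

Now condition on the additional information:
By total probability over both values of root rot:
  P(wilting | underwatering) = 0.48844·0.69 + 0.774914·0.31
        = 0.337024 + 0.240223 = 0.577247
The terms with root rot present sum to 0.240223, so
  P(root rot | wilting, underwatering) = 0.240223 / 0.577247 ≈ 0.4162
This is intercausal reasoning (explaining away): once underwatering accounts for the wilting, root rot becomes less likely.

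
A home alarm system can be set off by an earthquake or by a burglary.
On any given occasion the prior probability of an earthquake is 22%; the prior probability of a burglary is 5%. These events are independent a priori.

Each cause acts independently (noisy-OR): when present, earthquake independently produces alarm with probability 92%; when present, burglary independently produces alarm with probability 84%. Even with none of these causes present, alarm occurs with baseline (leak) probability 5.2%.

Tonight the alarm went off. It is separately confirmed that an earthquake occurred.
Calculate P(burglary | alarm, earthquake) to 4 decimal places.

Under noisy-OR, P(alarm | causes) = 1 − (1−0.052)·∏(1−qᵢ) over the active causes.
P(alarm | earthquake) = 0.92416×0.95 + 0.987866×0.05 = 0.877952 + 0.049393 = 0.927345
The burglary-present share is 0.987866×0.05 = 0.049393.
Hence the posterior is 0.049393/0.927345 ≈ 0.0533.

P(burglary | alarm, earthquake) ≈ 0.0533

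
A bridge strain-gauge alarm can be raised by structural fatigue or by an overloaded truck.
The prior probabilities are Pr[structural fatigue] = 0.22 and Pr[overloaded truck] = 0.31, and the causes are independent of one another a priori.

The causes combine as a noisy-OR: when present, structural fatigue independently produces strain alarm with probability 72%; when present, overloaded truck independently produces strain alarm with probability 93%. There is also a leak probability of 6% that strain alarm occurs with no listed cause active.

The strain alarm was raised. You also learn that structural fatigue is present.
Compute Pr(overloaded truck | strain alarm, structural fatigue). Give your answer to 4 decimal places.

Under noisy-OR, P(strain alarm | causes) = 1 − (1−0.06)·∏(1−qᵢ) over the active causes.
Enumerate both values of overloaded truck and weight by the priors:
  P(strain alarm | structural fatigue) = 0.7368×0.69 + 0.981576×0.31
        = 0.508392 + 0.304289 = 0.812681
Configurations with overloaded truck contribute 0.304289, so
  P(overloaded truck | strain alarm, structural fatigue) = 0.304289 / 0.812681 ≈ 0.3744

Pr(overloaded truck | strain alarm, structural fatigue) ≈ 0.3744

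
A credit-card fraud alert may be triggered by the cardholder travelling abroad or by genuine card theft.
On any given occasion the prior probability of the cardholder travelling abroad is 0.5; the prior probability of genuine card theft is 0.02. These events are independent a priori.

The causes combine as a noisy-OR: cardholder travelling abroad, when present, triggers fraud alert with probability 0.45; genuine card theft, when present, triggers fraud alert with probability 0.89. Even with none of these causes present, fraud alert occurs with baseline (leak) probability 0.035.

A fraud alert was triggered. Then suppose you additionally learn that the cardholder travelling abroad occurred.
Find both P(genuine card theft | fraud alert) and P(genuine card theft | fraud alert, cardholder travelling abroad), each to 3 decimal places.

P(genuine card theft | fraud alert) ≈ 0.069; P(genuine card theft | fraud alert, cardholder travelling abroad) ≈ 0.039

Under noisy-OR, P(fraud alert | causes) = 1 − (1−0.035)·∏(1−qᵢ) over the active causes.
Weight on genuine card theft=true, given the evidence: 0.008939 + 0.009416 = 0.018355
The normalizing constant is 0.035×0.5×0.98 + 0.89385×0.5×0.02 + 0.46925×0.5×0.98 + 0.941617×0.5×0.02 = 0.265437
P(genuine card theft | fraud alert) = 0.018355/0.265437 ≈ 0.069

Now condition on the additional information:
By total probability over both values of genuine card theft:
  P(fraud alert | cardholder travelling abroad) = 0.46925×0.98 + 0.941617×0.02
        = 0.459865 + 0.018832 = 0.478697
The terms with genuine card theft present sum to 0.018832, so
  P(genuine card theft | fraud alert, cardholder travelling abroad) = 0.018832 / 0.478697 ≈ 0.039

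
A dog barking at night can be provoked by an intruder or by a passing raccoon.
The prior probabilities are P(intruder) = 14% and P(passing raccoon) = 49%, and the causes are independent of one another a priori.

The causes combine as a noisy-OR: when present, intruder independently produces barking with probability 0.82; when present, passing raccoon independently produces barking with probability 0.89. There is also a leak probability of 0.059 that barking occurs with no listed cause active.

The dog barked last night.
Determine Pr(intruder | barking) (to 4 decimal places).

Pr(intruder | barking) ≈ 0.2388

Under noisy-OR, P(barking | causes) = 1 − (1−0.059)·∏(1−qᵢ) over the active causes.
By total probability over the 4 (intruder, passing raccoon) configurations:
  P(barking) = 0.059×0.86×0.51 + 0.89649×0.86×0.49 + 0.83062×0.14×0.51 + 0.981368×0.14×0.49
        = 0.025877 + 0.377781 + 0.059306 + 0.067322 = 0.530286
Configurations with intruder contribute 0.126628, so
  P(intruder | barking) = 0.126628 / 0.530286 ≈ 0.2388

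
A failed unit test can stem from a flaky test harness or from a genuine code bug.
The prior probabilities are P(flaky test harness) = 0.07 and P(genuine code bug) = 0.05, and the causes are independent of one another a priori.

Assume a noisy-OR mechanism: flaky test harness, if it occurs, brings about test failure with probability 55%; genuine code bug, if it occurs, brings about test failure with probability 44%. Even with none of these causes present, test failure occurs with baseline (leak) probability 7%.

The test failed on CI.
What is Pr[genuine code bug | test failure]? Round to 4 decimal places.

Under noisy-OR, P(test failure | causes) = 1 − (1−0.07)·∏(1−qᵢ) over the active causes.
By total probability over the 4 (flaky test harness, genuine code bug) configurations:
  P(test failure) = 0.07×0.93×0.95 + 0.4792×0.93×0.05 + 0.5815×0.07×0.95 + 0.76564×0.07×0.05
        = 0.061845 + 0.022283 + 0.038670 + 0.002680 = 0.125478
Keeping only the genuine code bug-present terms gives 0.024963, so
  P(genuine code bug | test failure) = 0.024963 / 0.125478 ≈ 0.1989

Pr[genuine code bug | test failure] ≈ 0.1989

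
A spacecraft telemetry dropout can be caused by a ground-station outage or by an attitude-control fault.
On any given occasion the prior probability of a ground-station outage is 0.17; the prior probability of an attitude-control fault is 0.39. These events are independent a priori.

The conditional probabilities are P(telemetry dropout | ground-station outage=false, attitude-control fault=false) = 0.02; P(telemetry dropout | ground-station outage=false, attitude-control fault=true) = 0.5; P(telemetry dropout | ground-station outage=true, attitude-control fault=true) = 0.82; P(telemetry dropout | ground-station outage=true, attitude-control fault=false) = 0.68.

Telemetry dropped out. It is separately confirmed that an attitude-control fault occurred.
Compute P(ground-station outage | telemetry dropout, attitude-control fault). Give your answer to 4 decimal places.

Weight on ground-station outage=true, given the evidence: 0.82*0.17 = 0.139400
The normalizing constant is 0.5*0.83 + 0.82*0.17 = 0.554400
P(ground-station outage | telemetry dropout, attitude-control fault) = 0.139400/0.554400 ≈ 0.2514

P(ground-station outage | telemetry dropout, attitude-control fault) ≈ 0.2514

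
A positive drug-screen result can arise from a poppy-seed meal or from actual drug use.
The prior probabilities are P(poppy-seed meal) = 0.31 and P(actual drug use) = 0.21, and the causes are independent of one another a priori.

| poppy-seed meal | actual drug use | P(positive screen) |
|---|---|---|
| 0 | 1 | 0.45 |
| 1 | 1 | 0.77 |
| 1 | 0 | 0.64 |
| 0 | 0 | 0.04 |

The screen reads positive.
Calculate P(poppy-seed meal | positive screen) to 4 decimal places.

Sum P(positive screen|·) weighted by the priors over the 4 (poppy-seed meal, actual drug use) configurations:
  P(positive screen) = 0.04·0.69·0.79 + 0.45·0.69·0.21 + 0.64·0.31·0.79 + 0.77·0.31·0.21
        = 0.021804 + 0.065205 + 0.156736 + 0.050127 = 0.293872
Configurations with poppy-seed meal contribute 0.206863, so
  P(poppy-seed meal | positive screen) = 0.206863 / 0.293872 ≈ 0.7039

P(poppy-seed meal | positive screen) ≈ 0.7039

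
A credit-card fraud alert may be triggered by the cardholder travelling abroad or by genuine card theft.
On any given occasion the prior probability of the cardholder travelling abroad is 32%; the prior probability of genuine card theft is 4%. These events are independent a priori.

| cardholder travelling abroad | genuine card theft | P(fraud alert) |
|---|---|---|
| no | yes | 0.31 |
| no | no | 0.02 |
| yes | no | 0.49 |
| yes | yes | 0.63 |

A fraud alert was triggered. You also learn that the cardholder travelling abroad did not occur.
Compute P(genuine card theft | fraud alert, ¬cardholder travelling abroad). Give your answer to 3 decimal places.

P(fraud alert | ¬cardholder travelling abroad) = 0.02·0.96 + 0.31·0.04 = 0.019200 + 0.012400 = 0.031600
Of this, 0.012400 comes from 0.31·0.04 (the genuine card theft=true cases).
Hence the posterior is 0.012400/0.031600 ≈ 0.392.

P(genuine card theft | fraud alert, ¬cardholder travelling abroad) ≈ 0.392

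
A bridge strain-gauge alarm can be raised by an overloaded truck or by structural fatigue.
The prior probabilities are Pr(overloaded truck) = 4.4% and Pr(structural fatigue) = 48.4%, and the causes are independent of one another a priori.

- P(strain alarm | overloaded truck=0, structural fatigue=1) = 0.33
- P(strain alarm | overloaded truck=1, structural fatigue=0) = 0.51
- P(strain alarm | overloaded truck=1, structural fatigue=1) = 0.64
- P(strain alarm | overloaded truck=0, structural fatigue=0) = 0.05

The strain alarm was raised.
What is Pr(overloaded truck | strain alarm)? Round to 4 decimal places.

P(strain alarm) = 0.05×0.956×0.516 + 0.33×0.956×0.484 + 0.51×0.044×0.516 + 0.64×0.044×0.484 = 0.024665 + 0.152692 + 0.011579 + 0.013629 = 0.202565
Restricting to configurations with overloaded truck present: 0.011579 + 0.013629 = 0.025208.
So P(overloaded truck | strain alarm) = 0.025208/0.202565 ≈ 0.1244.

Pr(overloaded truck | strain alarm) ≈ 0.1244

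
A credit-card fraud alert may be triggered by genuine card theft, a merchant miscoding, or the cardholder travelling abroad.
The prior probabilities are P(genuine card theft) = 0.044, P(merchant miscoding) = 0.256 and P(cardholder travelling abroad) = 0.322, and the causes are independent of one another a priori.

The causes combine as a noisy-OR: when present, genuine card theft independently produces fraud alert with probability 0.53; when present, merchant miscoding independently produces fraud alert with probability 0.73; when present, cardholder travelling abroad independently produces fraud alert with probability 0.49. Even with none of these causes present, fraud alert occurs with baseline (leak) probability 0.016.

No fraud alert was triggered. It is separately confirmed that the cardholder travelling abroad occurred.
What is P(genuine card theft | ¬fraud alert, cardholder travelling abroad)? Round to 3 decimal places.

Under noisy-OR, P(fraud alert | causes) = 1 − (1−0.016)·∏(1−qᵢ) over the active causes.
P(¬fraud alert | cardholder travelling abroad) = 0.50184×0.956×0.744 + 0.135497×0.956×0.256 + 0.235865×0.044×0.744 + 0.063683×0.044×0.256 = 0.356941 + 0.033161 + 0.007721 + 0.000717 = 0.398540
Of this, 0.008438 comes from 0.007721 + 0.000717 (the genuine card theft=true cases).
So P(genuine card theft | ¬fraud alert, cardholder travelling abroad) = 0.008438/0.398540 ≈ 0.021.

P(genuine card theft | ¬fraud alert, cardholder travelling abroad) ≈ 0.021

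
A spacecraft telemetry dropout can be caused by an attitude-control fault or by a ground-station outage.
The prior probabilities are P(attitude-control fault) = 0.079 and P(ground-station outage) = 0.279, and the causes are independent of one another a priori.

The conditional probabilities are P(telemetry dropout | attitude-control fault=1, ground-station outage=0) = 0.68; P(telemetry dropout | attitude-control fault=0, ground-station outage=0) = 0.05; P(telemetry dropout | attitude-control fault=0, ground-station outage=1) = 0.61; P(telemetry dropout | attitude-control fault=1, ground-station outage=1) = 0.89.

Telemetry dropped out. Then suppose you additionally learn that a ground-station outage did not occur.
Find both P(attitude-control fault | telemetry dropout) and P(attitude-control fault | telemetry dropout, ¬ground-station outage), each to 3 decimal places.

P(attitude-control fault | telemetry dropout) ≈ 0.235; P(attitude-control fault | telemetry dropout, ¬ground-station outage) ≈ 0.538

For the numerator, keep only attitude-control fault=true terms: 0.038732 + 0.019616 = 0.058348
The normalizing constant is 0.05*0.921*0.721 + 0.61*0.921*0.279 + 0.68*0.079*0.721 + 0.89*0.079*0.279 = 0.248295
P(attitude-control fault | telemetry dropout) = 0.058348/0.248295 ≈ 0.235

With the extra evidence:
By total probability over both values of attitude-control fault:
  P(telemetry dropout | ¬ground-station outage) = 0.05*0.921 + 0.68*0.079
        = 0.046050 + 0.053720 = 0.099770
Configurations with attitude-control fault contribute 0.053720, so
  P(attitude-control fault | telemetry dropout, ¬ground-station outage) = 0.053720 / 0.099770 ≈ 0.538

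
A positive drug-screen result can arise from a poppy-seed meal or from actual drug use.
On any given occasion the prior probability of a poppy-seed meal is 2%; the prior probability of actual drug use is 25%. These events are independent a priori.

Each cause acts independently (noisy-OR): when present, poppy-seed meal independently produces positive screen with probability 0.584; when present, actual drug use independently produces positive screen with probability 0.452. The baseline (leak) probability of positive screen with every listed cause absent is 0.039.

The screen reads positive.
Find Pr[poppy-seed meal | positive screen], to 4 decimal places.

Pr[poppy-seed meal | positive screen] ≈ 0.0819

Under noisy-OR, P(positive screen | causes) = 1 − (1−0.039)·∏(1−qᵢ) over the active causes.
Enumerate the 4 (poppy-seed meal, actual drug use) configurations and weight by the priors:
  P(positive screen) = 0.039*0.98*0.75 + 0.473372*0.98*0.25 + 0.600224*0.02*0.75 + 0.780923*0.02*0.25
        = 0.028665 + 0.115976 + 0.009003 + 0.003905 = 0.157549
The terms with poppy-seed meal present sum to 0.012908, so
  P(poppy-seed meal | positive screen) = 0.012908 / 0.157549 ≈ 0.0819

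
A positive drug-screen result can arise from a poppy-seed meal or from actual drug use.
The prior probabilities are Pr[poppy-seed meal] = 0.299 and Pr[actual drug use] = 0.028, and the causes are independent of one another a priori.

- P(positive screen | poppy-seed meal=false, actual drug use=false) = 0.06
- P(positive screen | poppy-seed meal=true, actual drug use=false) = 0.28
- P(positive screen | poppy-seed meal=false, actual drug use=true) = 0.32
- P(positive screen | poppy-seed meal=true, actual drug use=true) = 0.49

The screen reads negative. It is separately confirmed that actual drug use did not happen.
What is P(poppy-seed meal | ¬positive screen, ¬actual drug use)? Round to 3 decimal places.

P(poppy-seed meal | ¬positive screen, ¬actual drug use) ≈ 0.246

P(¬positive screen | ¬actual drug use) = 0.94*0.701 + 0.72*0.299 = 0.658940 + 0.215280 = 0.874220
Of this, 0.215280 comes from 0.72*0.299 (the poppy-seed meal=true cases).
Hence the posterior is 0.215280/0.874220 ≈ 0.246.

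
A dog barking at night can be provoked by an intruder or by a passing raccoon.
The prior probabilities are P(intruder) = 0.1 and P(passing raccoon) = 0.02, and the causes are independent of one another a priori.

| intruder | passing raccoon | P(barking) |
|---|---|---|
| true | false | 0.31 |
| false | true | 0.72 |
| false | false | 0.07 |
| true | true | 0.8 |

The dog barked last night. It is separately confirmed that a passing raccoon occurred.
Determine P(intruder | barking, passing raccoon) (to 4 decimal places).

P(barking | passing raccoon) = 0.72·0.9 + 0.8·0.1 = 0.648000 + 0.080000 = 0.728000
Restricting to configurations with intruder present: 0.8·0.1 = 0.080000.
Hence the posterior is 0.080000/0.728000 ≈ 0.1099.

P(intruder | barking, passing raccoon) ≈ 0.1099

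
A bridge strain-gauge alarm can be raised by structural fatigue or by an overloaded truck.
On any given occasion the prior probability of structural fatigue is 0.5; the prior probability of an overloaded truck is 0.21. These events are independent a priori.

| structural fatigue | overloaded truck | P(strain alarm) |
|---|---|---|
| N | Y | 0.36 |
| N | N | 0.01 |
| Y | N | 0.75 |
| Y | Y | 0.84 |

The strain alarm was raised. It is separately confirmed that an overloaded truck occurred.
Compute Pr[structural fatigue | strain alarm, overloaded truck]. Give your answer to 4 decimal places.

Pr[structural fatigue | strain alarm, overloaded truck] ≈ 0.7000

P(strain alarm | overloaded truck) = 0.36*0.5 + 0.84*0.5 = 0.180000 + 0.420000 = 0.600000
Restricting to configurations with structural fatigue present: 0.84*0.5 = 0.420000.
P(structural fatigue | strain alarm, overloaded truck) = 0.420000 / 0.600000 ≈ 0.7000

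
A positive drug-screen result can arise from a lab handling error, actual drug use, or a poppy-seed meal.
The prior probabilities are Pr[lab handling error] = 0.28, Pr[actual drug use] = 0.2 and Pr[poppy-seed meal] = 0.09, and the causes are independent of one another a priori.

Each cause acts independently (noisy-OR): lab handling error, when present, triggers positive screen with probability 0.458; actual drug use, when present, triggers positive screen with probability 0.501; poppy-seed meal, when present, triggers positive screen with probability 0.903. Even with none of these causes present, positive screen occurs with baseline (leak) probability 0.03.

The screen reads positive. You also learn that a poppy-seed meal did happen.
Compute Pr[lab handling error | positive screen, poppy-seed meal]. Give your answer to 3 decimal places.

Under noisy-OR, P(positive screen | causes) = 1 − (1−0.03)·∏(1−qᵢ) over the active causes.
Weight on lab handling error=true, given the evidence: 0.212577 + 0.054575 = 0.267152
Normalizer over all consistent configurations: 0.90591*0.72*0.8 + 0.953049*0.72*0.2 + 0.949003*0.28*0.8 + 0.974553*0.28*0.2 = 0.926195
P(lab handling error | positive screen, poppy-seed meal) = 0.267152/0.926195 ≈ 0.288

Pr[lab handling error | positive screen, poppy-seed meal] ≈ 0.288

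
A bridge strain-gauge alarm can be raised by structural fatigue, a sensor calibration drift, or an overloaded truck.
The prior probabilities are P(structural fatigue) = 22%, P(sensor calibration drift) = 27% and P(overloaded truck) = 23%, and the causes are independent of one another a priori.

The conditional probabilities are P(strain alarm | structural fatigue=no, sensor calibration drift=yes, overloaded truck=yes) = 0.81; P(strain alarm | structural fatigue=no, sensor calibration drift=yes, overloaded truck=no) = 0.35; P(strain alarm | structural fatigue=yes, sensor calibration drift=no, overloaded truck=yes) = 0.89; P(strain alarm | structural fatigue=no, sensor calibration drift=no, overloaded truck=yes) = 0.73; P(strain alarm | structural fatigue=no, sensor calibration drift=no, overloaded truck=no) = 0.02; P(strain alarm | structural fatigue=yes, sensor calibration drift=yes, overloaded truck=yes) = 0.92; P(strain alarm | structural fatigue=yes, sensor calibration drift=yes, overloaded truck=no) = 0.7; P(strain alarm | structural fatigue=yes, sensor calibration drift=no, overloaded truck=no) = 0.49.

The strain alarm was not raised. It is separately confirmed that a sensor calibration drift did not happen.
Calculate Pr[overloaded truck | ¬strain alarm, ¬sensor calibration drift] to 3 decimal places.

Enumerate the 4 (structural fatigue, overloaded truck) configurations and weight by the priors:
  P(¬strain alarm | ¬sensor calibration drift) = 0.98×0.78×0.77 + 0.27×0.78×0.23 + 0.51×0.22×0.77 + 0.11×0.22×0.23
        = 0.588588 + 0.048438 + 0.086394 + 0.005566 = 0.728986
Configurations with overloaded truck contribute 0.054004, so
  P(overloaded truck | ¬strain alarm, ¬sensor calibration drift) = 0.054004 / 0.728986 ≈ 0.074

Pr[overloaded truck | ¬strain alarm, ¬sensor calibration drift] ≈ 0.074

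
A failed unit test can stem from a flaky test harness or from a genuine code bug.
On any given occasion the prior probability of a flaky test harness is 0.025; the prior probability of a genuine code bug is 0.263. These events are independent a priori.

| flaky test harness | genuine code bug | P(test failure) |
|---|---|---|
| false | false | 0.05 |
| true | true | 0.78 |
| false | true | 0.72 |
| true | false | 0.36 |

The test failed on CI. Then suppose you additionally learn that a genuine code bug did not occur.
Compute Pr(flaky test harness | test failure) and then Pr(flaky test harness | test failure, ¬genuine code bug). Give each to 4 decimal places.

P(test failure) = 0.05*0.975*0.737 + 0.72*0.975*0.263 + 0.36*0.025*0.737 + 0.78*0.025*0.263 = 0.035929 + 0.184626 + 0.006633 + 0.005129 = 0.232317
Of this, 0.011762 comes from 0.006633 + 0.005129 (the flaky test harness=true cases).
P(flaky test harness | test failure) = 0.011762 / 0.232317 ≈ 0.0506

With the extra evidence:
P(test failure | ¬genuine code bug) = 0.05×0.975 + 0.36×0.025 = 0.048750 + 0.009000 = 0.057750
Restricting to configurations with flaky test harness present: 0.36×0.025 = 0.009000.
Hence the posterior is 0.009000/0.057750 ≈ 0.1558.

Pr(flaky test harness | test failure) ≈ 0.0506; Pr(flaky test harness | test failure, ¬genuine code bug) ≈ 0.1558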